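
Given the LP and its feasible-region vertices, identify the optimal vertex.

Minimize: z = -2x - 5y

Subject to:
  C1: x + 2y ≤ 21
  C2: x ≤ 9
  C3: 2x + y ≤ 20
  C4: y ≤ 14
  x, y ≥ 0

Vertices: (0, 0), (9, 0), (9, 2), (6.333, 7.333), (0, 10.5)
Evaluating z = -2x - 5y at each vertex:
  (0, 0): z = 0
  (9, 0): z = -18
  (9, 2): z = -28
  (6.333, 7.333): z = -49.33
  (0, 10.5): z = -52.5

The smallest value is z = -52.5, attained at (0, 10.5).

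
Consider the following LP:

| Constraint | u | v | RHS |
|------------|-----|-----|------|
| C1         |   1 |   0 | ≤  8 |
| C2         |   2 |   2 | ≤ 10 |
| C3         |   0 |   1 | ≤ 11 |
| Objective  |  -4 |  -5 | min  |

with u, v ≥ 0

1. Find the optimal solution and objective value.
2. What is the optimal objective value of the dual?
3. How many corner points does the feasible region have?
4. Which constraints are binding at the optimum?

1. u = 0, v = 5, z = -25
2. -25 (by strong duality, equal to the primal optimum)
3. 3
4. C2, u ≥ 0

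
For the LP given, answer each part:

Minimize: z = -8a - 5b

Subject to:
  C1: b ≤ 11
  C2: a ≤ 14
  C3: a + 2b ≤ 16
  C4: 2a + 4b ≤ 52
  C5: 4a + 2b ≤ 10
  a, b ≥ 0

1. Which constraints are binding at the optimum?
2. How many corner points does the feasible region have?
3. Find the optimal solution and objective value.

1. C5, a ≥ 0
2. 3
3. a = 0, b = 5, z = -25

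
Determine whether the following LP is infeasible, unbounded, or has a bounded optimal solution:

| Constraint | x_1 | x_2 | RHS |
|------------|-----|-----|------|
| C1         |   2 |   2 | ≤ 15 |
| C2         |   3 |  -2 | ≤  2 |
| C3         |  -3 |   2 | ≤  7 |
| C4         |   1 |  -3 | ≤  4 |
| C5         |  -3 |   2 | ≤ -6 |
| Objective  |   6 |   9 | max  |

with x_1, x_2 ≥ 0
C2 requires 3x_1 - 2x_2 ≤ 2, while C5 (-3x_1 + 2x_2 ≤ -6) is equivalent to 3x_1 - 2x_2 ≥ 6. Together they would need 6 ≤ 3x_1 - 2x_2 ≤ 2, which is impossible since 6 > 2. No point satisfies all constraints.

Infeasible: no point satisfies all constraints simultaneously.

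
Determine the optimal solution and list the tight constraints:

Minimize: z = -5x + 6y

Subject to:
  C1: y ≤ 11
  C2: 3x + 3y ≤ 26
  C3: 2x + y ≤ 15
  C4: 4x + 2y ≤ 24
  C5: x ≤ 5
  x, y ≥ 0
Optimal: x = 5, y = 0
Slack at optimum:
  C1: slack = 11
  C2: slack = 11
  C3: slack = 5
  C4: slack = 4
  C5: slack = 0 (binding)
  x ≥ 0: x = 5
  y ≥ 0: y = 0 (binding)
Binding constraints: C5, y ≥ 0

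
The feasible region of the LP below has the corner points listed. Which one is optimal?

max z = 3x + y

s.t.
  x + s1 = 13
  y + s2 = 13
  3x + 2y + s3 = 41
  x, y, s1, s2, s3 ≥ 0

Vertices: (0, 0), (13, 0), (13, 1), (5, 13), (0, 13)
(13, 1) with z = 40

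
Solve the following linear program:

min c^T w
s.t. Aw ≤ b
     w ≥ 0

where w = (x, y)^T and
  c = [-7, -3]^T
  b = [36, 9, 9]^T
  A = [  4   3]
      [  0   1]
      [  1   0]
x = 9, y = 0, z = -63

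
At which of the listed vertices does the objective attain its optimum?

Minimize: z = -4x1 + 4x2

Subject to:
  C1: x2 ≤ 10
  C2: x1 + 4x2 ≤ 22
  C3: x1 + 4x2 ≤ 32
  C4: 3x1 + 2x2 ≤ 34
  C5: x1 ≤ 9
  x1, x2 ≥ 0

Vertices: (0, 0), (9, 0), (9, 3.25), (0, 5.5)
(9, 0) with z = -36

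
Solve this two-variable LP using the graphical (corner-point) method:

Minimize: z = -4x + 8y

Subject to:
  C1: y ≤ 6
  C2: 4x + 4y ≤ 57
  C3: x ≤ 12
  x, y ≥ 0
x = 12, y = 0, z = -48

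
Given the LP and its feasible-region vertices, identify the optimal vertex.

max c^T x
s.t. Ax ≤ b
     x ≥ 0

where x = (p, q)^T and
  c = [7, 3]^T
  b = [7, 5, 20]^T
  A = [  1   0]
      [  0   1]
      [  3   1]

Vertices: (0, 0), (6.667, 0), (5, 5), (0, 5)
Evaluating z = 7p + 3q at each vertex:
  (0, 0): z = 0
  (6.667, 0): z = 46.67
  (5, 5): z = 50
  (0, 5): z = 15

The largest value is z = 50, attained at (5, 5).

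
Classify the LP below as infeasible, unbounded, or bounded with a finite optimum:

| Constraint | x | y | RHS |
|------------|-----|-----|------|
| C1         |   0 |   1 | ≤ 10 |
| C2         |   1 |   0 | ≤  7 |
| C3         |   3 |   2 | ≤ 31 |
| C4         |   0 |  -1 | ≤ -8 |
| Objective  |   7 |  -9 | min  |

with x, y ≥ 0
The point (0, 10) satisfies every constraint, so the LP is feasible; the constraints give x ≤ 7 and y ≤ 10, which with x, y ≥ 0 keep the feasible region inside a bounded box. A feasible, bounded LP attains a finite optimum at a vertex.

Evaluating z = 7x - 9y at each vertex:
  (0, 8): z = -72
  (5, 8): z = -37
  (3.667, 10): z = -64.33
  (0, 10): z = -90

Bounded optimum: z* = -90 at (0, 10).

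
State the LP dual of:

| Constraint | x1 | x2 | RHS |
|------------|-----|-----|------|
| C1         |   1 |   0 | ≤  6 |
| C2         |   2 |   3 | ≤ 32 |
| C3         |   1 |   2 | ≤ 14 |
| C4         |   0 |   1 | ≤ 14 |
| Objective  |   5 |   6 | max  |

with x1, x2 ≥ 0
Minimize: z = 6y1 + 32y2 + 14y3 + 14y4

Subject to:
  C1: -y1 - 2y2 - y3 ≤ -5
  C2: -3y2 - 2y3 - y4 ≤ -6
  y1, y2, y3, y4 ≥ 0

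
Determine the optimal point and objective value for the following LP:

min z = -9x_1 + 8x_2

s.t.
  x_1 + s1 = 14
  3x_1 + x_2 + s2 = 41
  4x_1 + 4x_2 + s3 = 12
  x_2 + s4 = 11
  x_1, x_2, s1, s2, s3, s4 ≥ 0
Each vertex is the intersection of two constraint boundaries that also satisfies all remaining constraints:
  x_1 = 0 and x_2 = 0 → (0, 0)
  4x_1 + 4x_2 = 12 and x_2 = 0 → (3, 0)
  4x_1 + 4x_2 = 12 and x_1 = 0 → (0, 3)

Evaluating z = -9x_1 + 8x_2 at each vertex:
  (0, 0): z = 0
  (3, 0): z = -27
  (0, 3): z = 24

The minimum is at (3, 0) with z = -27.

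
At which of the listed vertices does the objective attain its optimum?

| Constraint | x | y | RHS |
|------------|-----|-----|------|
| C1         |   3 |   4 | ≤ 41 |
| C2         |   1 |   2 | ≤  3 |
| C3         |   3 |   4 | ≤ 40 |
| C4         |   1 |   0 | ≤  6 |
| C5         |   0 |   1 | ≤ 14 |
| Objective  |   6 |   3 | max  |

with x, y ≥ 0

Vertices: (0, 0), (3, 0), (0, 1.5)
(3, 0) with z = 18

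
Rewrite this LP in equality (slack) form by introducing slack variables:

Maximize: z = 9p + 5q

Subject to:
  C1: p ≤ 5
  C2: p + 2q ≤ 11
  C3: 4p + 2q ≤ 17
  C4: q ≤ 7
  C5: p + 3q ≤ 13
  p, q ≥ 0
max z = 9p + 5q

s.t.
  p + s1 = 5
  p + 2q + s2 = 11
  4p + 2q + s3 = 17
  q + s4 = 7
  p + 3q + s5 = 13
  p, q, s1, s2, s3, s4, s5 ≥ 0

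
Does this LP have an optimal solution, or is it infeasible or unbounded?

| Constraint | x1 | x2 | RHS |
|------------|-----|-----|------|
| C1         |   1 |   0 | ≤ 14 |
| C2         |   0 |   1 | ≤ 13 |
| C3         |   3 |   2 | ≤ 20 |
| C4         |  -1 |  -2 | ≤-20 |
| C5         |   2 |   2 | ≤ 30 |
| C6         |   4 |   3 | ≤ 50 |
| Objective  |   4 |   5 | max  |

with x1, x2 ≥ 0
The point (0, 10) satisfies every constraint, so the LP is feasible; the constraints give x1 ≤ 14 and x2 ≤ 13, which with x1, x2 ≥ 0 keep the feasible region inside a bounded box. A feasible, bounded LP attains a finite optimum at a vertex.

Evaluating z = 4x1 + 5x2 at each vertex:
  (0, 10): z = 50

Feasible with finite optimum z* = 50 at (0, 10).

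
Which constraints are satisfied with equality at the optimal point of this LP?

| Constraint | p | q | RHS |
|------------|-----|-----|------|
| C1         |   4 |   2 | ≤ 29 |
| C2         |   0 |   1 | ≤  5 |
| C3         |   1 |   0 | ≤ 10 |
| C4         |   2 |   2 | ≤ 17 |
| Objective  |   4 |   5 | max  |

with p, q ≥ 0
Optimal: p = 3.5, q = 5
Slack at optimum:
  C1: slack = 5
  C2: slack = 0 (binding)
  C3: slack = 6.5
  C4: slack = 0 (binding)
  p ≥ 0: p = 3.5
  q ≥ 0: q = 5
Binding constraints: C2, C4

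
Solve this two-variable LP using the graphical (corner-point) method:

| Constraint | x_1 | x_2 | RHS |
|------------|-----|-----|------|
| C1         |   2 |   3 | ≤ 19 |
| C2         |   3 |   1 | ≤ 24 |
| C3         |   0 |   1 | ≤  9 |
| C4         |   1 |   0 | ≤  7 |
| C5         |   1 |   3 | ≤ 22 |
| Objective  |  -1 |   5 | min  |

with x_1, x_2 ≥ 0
Each vertex is the intersection of two constraint boundaries that also satisfies all remaining constraints:
  x_1 = 0 and x_2 = 0 → (0, 0)
  x_1 = 7 and x_2 = 0 → (7, 0)
  2x_1 + 3x_2 = 19 and x_1 = 7 → (7, 1.667)
  2x_1 + 3x_2 = 19 and x_1 = 0 → (0, 6.333)

Evaluating z = -x_1 + 5x_2 at each vertex:
  (0, 0): z = 0
  (7, 0): z = -7
  (7, 1.667): z = 1.333
  (0, 6.333): z = 31.67

The minimum is at (7, 0) with z = -7.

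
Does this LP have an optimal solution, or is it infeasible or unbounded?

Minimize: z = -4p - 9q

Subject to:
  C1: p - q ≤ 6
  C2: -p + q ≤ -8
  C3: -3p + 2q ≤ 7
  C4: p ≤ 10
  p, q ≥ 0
C1 requires p - q ≤ 6, while C2 (-p + q ≤ -8) is equivalent to p - q ≥ 8. Together they would need 8 ≤ p - q ≤ 6, which is impossible since 8 > 6. No point satisfies all constraints.

The feasible region is empty; the LP is infeasible.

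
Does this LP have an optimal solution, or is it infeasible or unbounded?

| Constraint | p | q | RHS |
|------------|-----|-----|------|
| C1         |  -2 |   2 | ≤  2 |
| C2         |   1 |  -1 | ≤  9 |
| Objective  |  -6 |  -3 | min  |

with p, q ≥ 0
Feasible point: (0, 0) satisfies every constraint, so the LP is feasible.
Direction d = (1, 1): for each constraint row a, a·d ≤ 0 —
  (-2)(1) + (2)(1) = 0 ≤ 0
  (1)(1) + (-1)(1) = 0 ≤ 0
and d ≥ 0, so (0, 0) + t·d stays feasible for every t ≥ 0. Along this ray z = -6p - 3q changes by -9 per unit t, so z → −∞.

The LP is unbounded; z can be made arbitrarily small.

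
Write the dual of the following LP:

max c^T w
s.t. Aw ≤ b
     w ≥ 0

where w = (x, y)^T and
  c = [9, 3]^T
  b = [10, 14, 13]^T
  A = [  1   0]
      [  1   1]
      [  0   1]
Minimize: z = 10y1 + 14y2 + 13y3

Subject to:
  C1: -y1 - y2 ≤ -9
  C2: -y2 - y3 ≤ -3
  y1, y2, y3 ≥ 0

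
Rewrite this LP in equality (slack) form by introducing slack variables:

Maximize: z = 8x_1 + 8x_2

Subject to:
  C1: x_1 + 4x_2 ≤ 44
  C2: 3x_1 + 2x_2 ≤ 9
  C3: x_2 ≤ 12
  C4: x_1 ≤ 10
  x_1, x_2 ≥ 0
max z = 8x_1 + 8x_2

s.t.
  x_1 + 4x_2 + s1 = 44
  3x_1 + 2x_2 + s2 = 9
  x_2 + s3 = 12
  x_1 + s4 = 10
  x_1, x_2, s1, s2, s3, s4 ≥ 0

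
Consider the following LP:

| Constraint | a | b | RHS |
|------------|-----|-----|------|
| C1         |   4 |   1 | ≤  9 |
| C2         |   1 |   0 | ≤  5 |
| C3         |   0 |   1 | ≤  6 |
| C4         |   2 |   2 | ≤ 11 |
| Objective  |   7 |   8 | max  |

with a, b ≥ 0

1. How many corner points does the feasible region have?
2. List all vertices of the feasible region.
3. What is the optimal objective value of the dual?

1. 4
2. (0, 0), (2.25, 0), (1.167, 4.333), (0, 5.5)
3. 44 (by strong duality, equal to the primal optimum)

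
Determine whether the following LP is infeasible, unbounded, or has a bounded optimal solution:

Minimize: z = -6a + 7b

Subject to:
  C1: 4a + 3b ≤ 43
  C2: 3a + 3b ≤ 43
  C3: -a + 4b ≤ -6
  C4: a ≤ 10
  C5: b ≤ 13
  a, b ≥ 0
The point (10, 0) satisfies every constraint, so the LP is feasible; the constraints give a ≤ 10 and b ≤ 13, which with a, b ≥ 0 keep the feasible region inside a bounded box. A feasible, bounded LP attains a finite optimum at a vertex.

Evaluating z = -6a + 7b at each vertex:
  (6, 0): z = -36
  (10, 0): z = -60
  (10, 1): z = -53

The LP has an optimal solution: (10, 0) with z = -60.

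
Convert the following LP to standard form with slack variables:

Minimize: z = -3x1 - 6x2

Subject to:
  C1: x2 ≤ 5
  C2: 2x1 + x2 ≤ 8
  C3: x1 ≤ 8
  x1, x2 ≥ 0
min z = -3x1 - 6x2

s.t.
  x2 + s1 = 5
  2x1 + x2 + s2 = 8
  x1 + s3 = 8
  x1, x2, s1, s2, s3 ≥ 0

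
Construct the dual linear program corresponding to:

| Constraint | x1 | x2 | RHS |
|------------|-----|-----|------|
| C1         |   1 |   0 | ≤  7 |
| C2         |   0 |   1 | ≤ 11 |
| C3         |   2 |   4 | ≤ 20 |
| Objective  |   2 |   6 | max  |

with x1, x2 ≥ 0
Minimize: z = 7y1 + 11y2 + 20y3

Subject to:
  C1: -y1 - 2y3 ≤ -2
  C2: -y2 - 4y3 ≤ -6
  y1, y2, y3 ≥ 0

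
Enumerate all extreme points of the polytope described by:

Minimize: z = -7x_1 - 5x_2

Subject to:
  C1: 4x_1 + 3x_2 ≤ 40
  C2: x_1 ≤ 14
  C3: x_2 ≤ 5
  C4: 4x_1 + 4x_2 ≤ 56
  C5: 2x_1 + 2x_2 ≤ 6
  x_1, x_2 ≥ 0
Each vertex is the intersection of two constraint boundaries that also satisfies all remaining constraints:
  x_1 = 0 and x_2 = 0 → (0, 0)
  2x_1 + 2x_2 = 6 and x_2 = 0 → (3, 0)
  2x_1 + 2x_2 = 6 and x_1 = 0 → (0, 3)

Vertices: (0, 0), (3, 0), (0, 3)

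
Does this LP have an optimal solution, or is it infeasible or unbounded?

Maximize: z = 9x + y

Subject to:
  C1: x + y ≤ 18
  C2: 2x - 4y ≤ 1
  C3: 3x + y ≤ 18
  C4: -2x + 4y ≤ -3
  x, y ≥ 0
C2 requires 2x - 4y ≤ 1, while C4 (-2x + 4y ≤ -3) is equivalent to 2x - 4y ≥ 3. Together they would need 3 ≤ 2x - 4y ≤ 1, which is impossible since 3 > 1. No point satisfies all constraints.

Infeasible — the constraint set is empty.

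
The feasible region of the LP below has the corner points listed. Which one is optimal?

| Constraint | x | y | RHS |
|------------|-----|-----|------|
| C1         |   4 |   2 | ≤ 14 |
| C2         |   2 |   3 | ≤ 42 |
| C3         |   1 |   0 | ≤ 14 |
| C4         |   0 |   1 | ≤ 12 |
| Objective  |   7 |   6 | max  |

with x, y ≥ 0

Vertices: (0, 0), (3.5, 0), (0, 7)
Evaluating z = 7x + 6y at each vertex:
  (0, 0): z = 0
  (3.5, 0): z = 24.5
  (0, 7): z = 42

The largest value is z = 42, attained at (0, 7).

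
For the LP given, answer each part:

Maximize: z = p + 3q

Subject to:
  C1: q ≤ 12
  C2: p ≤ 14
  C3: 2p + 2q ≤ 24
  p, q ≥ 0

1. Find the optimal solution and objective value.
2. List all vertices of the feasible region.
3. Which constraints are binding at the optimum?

1. p = 0, q = 12, z = 36
2. (0, 0), (12, 0), (0, 12)
3. C1, C3, p ≥ 0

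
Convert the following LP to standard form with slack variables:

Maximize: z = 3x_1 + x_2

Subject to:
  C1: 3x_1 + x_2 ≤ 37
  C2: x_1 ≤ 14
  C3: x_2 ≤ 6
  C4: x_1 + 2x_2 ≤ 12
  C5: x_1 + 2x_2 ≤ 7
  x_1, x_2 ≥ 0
max z = 3x_1 + x_2

s.t.
  3x_1 + x_2 + s1 = 37
  x_1 + s2 = 14
  x_2 + s3 = 6
  x_1 + 2x_2 + s4 = 12
  x_1 + 2x_2 + s5 = 7
  x_1, x_2, s1, s2, s3, s4, s5 ≥ 0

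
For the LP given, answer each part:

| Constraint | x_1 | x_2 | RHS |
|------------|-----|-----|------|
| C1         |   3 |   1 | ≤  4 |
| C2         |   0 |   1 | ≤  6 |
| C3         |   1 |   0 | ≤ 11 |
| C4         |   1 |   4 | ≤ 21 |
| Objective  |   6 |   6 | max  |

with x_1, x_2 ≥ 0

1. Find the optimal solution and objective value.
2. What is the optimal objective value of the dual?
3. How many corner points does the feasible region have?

1. x_1 = 0, x_2 = 4, z = 24
2. 24 (by strong duality, equal to the primal optimum)
3. 3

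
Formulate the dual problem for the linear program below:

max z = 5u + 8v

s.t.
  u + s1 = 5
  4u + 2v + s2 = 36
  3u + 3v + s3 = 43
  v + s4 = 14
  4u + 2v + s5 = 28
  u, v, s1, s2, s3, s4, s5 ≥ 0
Minimize: z = 5y1 + 36y2 + 43y3 + 14y4 + 28y5

Subject to:
  C1: -y1 - 4y2 - 3y3 - 4y5 ≤ -5
  C2: -2y2 - 3y3 - y4 - 2y5 ≤ -8
  y1, y2, y3, y4, y5 ≥ 0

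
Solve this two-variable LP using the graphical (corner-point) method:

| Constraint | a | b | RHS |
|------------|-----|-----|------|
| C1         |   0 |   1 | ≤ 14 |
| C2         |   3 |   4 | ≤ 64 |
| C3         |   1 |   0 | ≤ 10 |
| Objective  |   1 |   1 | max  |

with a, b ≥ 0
Each vertex is the intersection of two constraint boundaries that also satisfies all remaining constraints:
  a = 0 and b = 0 → (0, 0)
  a = 10 and b = 0 → (10, 0)
  3a + 4b = 64 and a = 10 → (10, 8.5)
  b = 14 and 3a + 4b = 64 → (2.667, 14)
  b = 14 and a = 0 → (0, 14)

Evaluating z = a + b at each vertex:
  (0, 0): z = 0
  (10, 0): z = 10
  (10, 8.5): z = 18.5
  (2.667, 14): z = 16.67
  (0, 14): z = 14

The maximum is at (10, 8.5) with z = 18.5.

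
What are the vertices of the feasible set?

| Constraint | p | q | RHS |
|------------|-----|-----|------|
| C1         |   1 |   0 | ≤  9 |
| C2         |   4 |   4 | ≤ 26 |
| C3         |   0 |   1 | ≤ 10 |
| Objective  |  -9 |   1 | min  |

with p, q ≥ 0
Each vertex is the intersection of two constraint boundaries that also satisfies all remaining constraints:
  p = 0 and q = 0 → (0, 0)
  4p + 4q = 26 and q = 0 → (6.5, 0)
  4p + 4q = 26 and p = 0 → (0, 6.5)

Vertices: (0, 0), (6.5, 0), (0, 6.5)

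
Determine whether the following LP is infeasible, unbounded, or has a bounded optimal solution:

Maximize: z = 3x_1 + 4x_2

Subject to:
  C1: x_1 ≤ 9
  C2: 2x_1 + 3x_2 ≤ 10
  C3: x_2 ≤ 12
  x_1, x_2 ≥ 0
The point (5, 0) satisfies every constraint, so the LP is feasible; the constraints give x_1 ≤ 9 and x_2 ≤ 12, which with x_1, x_2 ≥ 0 keep the feasible region inside a bounded box. A feasible, bounded LP attains a finite optimum at a vertex.

Evaluating z = 3x_1 + 4x_2 at each vertex:
  (0, 0): z = 0
  (5, 0): z = 15
  (0, 3.333): z = 13.33

Bounded optimum: z* = 15 at (5, 0).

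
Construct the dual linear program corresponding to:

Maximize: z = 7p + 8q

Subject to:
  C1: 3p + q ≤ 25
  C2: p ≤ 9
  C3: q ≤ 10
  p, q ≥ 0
Minimize: z = 25y1 + 9y2 + 10y3

Subject to:
  C1: -3y1 - y2 ≤ -7
  C2: -y1 - y3 ≤ -8
  y1, y2, y3 ≥ 0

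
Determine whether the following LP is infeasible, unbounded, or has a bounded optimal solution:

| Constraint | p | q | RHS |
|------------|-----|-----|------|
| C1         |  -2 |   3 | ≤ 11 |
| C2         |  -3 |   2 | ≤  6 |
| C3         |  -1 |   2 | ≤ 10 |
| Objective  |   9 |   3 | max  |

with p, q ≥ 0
Feasible point: (0, 0) satisfies every constraint, so the LP is feasible.
Direction d = (1, 0): for each constraint row a, a·d ≤ 0 —
  (-2)(1) + (3)(0) = -2 ≤ 0
  (-3)(1) + (2)(0) = -3 ≤ 0
  (-1)(1) + (2)(0) = -1 ≤ 0
and d ≥ 0, so (0, 0) + t·d stays feasible for every t ≥ 0. Along this ray z = 9p + 3q changes by 9 per unit t, so z → +∞.

The LP is unbounded; z can be made arbitrarily large.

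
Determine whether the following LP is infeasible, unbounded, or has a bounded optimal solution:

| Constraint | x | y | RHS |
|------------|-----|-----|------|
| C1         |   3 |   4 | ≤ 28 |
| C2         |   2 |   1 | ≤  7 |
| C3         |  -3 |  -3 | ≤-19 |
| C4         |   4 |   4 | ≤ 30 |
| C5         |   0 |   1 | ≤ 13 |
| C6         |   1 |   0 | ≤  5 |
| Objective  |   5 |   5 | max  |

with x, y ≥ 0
The point (0, 7) satisfies every constraint, so the LP is feasible; the constraints give x ≤ 5 and y ≤ 13, which with x, y ≥ 0 keep the feasible region inside a bounded box. A feasible, bounded LP attains a finite optimum at a vertex.

Evaluating z = 5x + 5y at each vertex:
  (0, 6.333): z = 31.67
  (0.6667, 5.667): z = 31.67
  (0, 7): z = 35

Bounded optimum: z* = 35 at (0, 7).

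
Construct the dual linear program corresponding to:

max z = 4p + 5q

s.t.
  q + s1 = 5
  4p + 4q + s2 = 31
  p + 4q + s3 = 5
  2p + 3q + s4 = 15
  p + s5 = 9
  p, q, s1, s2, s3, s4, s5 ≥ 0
Minimize: z = 5y1 + 31y2 + 5y3 + 15y4 + 9y5

Subject to:
  C1: -4y2 - y3 - 2y4 - y5 ≤ -4
  C2: -y1 - 4y2 - 4y3 - 3y4 ≤ -5
  y1, y2, y3, y4, y5 ≥ 0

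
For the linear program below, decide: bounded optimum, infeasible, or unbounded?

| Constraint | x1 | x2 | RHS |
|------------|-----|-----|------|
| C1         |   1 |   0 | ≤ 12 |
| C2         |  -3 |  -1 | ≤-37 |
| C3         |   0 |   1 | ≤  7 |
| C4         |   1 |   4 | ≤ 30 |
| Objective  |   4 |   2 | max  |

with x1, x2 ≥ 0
The point (12, 4.5) satisfies every constraint, so the LP is feasible; the constraints give x1 ≤ 12 and x2 ≤ 7, which with x1, x2 ≥ 0 keep the feasible region inside a bounded box. A feasible, bounded LP attains a finite optimum at a vertex.

Bounded optimum: z* = 57 at (12, 4.5).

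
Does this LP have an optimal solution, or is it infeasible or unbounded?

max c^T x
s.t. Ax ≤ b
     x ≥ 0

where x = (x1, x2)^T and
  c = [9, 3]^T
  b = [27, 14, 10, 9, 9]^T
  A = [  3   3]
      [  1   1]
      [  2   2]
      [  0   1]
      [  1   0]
The point (5, 0) satisfies every constraint, so the LP is feasible; the constraints give x1 ≤ 9 and x2 ≤ 9, which with x1, x2 ≥ 0 keep the feasible region inside a bounded box. A feasible, bounded LP attains a finite optimum at a vertex.

Evaluating z = 9x1 + 3x2 at each vertex:
  (0, 0): z = 0
  (5, 0): z = 45
  (0, 5): z = 15

The LP has an optimal solution: (5, 0) with z = 45.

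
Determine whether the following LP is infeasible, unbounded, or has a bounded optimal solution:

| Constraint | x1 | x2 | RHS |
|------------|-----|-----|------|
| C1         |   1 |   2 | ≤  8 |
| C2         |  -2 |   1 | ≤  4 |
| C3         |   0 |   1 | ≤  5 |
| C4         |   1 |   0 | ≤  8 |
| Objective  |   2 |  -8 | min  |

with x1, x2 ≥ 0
The point (0, 4) satisfies every constraint, so the LP is feasible; the constraints give x1 ≤ 8 and x2 ≤ 5, which with x1, x2 ≥ 0 keep the feasible region inside a bounded box. A feasible, bounded LP attains a finite optimum at a vertex.

Evaluating z = 2x1 - 8x2 at each vertex:
  (0, 0): z = 0
  (8, 0): z = 16
  (0, 4): z = -32

The LP has an optimal solution: (0, 4) with z = -32.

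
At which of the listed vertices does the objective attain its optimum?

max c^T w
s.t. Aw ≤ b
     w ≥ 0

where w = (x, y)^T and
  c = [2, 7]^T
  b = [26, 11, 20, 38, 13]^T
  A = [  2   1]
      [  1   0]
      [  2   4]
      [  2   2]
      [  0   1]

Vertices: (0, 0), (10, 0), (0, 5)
(0, 5) with z = 35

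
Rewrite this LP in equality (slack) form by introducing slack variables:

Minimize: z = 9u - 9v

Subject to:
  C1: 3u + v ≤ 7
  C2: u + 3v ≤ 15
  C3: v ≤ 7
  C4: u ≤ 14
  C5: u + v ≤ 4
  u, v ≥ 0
min z = 9u - 9v

s.t.
  3u + v + s1 = 7
  u + 3v + s2 = 15
  v + s3 = 7
  u + s4 = 14
  u + v + s5 = 4
  u, v, s1, s2, s3, s4, s5 ≥ 0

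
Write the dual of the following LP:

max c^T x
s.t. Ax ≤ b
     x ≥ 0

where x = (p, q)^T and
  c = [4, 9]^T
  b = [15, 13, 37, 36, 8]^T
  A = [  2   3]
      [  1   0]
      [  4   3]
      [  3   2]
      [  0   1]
Minimize: z = 15y1 + 13y2 + 37y3 + 36y4 + 8y5

Subject to:
  C1: -2y1 - y2 - 4y3 - 3y4 ≤ -4
  C2: -3y1 - 3y3 - 2y4 - y5 ≤ -9
  y1, y2, y3, y4, y5 ≥ 0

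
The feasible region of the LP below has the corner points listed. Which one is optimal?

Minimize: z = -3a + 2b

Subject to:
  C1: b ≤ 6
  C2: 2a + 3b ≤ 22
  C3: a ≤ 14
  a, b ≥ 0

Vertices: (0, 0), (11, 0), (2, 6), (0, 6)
Evaluating z = -3a + 2b at each vertex:
  (0, 0): z = 0
  (11, 0): z = -33
  (2, 6): z = 6
  (0, 6): z = 12

The smallest value is z = -33, attained at (11, 0).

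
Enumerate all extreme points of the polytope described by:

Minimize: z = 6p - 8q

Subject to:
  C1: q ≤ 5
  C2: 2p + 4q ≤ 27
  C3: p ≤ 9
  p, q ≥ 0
Each vertex is the intersection of two constraint boundaries that also satisfies all remaining constraints:
  p = 0 and q = 0 → (0, 0)
  p = 9 and q = 0 → (9, 0)
  2p + 4q = 27 and p = 9 → (9, 2.25)
  q = 5 and 2p + 4q = 27 → (3.5, 5)
  q = 5 and p = 0 → (0, 5)

Vertices: (0, 0), (9, 0), (9, 2.25), (3.5, 5), (0, 5)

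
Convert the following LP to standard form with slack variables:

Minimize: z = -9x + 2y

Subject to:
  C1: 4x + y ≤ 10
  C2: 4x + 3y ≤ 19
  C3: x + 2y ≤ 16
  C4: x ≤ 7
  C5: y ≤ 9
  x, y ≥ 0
min z = -9x + 2y

s.t.
  4x + y + s1 = 10
  4x + 3y + s2 = 19
  x + 2y + s3 = 16
  x + s4 = 7
  y + s5 = 9
  x, y, s1, s2, s3, s4, s5 ≥ 0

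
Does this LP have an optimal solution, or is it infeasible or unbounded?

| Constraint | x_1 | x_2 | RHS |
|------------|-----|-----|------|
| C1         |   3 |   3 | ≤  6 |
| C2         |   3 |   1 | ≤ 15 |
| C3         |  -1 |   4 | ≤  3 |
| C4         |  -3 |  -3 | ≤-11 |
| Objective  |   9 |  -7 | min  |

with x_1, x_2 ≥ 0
C1 requires 3x_1 + 3x_2 ≤ 6, while C4 (-3x_1 - 3x_2 ≤ -11) is equivalent to 3x_1 + 3x_2 ≥ 11. Together they would need 11 ≤ 3x_1 + 3x_2 ≤ 6, which is impossible since 11 > 6. No point satisfies all constraints.

Infeasible: no point satisfies all constraints simultaneously.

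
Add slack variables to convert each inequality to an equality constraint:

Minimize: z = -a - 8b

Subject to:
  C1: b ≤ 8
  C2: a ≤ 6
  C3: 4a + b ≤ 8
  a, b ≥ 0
min z = -a - 8b

s.t.
  b + s1 = 8
  a + s2 = 6
  4a + b + s3 = 8
  a, b, s1, s2, s3 ≥ 0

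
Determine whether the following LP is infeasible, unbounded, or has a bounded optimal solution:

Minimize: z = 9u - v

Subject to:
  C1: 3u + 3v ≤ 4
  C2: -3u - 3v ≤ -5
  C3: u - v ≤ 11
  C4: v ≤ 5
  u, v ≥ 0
C1 requires 3u + 3v ≤ 4, while C2 (-3u - 3v ≤ -5) is equivalent to 3u + 3v ≥ 5. Together they would need 5 ≤ 3u + 3v ≤ 4, which is impossible since 5 > 4. No point satisfies all constraints.

Infeasible — the constraint set is empty.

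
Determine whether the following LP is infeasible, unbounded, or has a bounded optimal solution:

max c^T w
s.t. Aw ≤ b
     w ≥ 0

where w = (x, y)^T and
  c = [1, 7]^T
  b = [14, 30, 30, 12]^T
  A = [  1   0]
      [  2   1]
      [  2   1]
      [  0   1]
The point (9, 12) satisfies every constraint, so the LP is feasible; the constraints give x ≤ 14 and y ≤ 12, which with x, y ≥ 0 keep the feasible region inside a bounded box. A feasible, bounded LP attains a finite optimum at a vertex.

Bounded optimum: z* = 93 at (9, 12).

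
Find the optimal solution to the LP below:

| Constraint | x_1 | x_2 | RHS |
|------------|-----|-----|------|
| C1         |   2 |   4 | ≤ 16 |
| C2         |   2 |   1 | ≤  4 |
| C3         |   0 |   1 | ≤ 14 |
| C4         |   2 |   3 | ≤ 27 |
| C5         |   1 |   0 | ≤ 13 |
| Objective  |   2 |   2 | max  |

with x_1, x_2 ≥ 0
Each vertex is the intersection of two constraint boundaries that also satisfies all remaining constraints:
  x_1 = 0 and x_2 = 0 → (0, 0)
  2x_1 + x_2 = 4 and x_2 = 0 → (2, 0)
  2x_1 + 4x_2 = 16 and 2x_1 + x_2 = 4 → (0, 4)

Evaluating z = 2x_1 + 2x_2 at each vertex:
  (0, 0): z = 0
  (2, 0): z = 4
  (0, 4): z = 8

The maximum is at (0, 4) with z = 8.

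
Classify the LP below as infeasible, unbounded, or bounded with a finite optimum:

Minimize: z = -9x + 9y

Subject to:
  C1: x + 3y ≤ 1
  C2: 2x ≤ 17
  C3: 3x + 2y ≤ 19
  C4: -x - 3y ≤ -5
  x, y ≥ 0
C1 requires x + 3y ≤ 1, while C4 (-x - 3y ≤ -5) is equivalent to x + 3y ≥ 5. Together they would need 5 ≤ x + 3y ≤ 1, which is impossible since 5 > 1. No point satisfies all constraints.

Infeasible: no point satisfies all constraints simultaneously.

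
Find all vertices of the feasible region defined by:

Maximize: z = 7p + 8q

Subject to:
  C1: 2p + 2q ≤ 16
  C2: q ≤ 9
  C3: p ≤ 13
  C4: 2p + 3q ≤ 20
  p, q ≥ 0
Each vertex is the intersection of two constraint boundaries that also satisfies all remaining constraints:
  p = 0 and q = 0 → (0, 0)
  2p + 2q = 16 and q = 0 → (8, 0)
  2p + 2q = 16 and 2p + 3q = 20 → (4, 4)
  2p + 3q = 20 and p = 0 → (0, 6.667)

Vertices: (0, 0), (8, 0), (4, 4), (0, 6.667)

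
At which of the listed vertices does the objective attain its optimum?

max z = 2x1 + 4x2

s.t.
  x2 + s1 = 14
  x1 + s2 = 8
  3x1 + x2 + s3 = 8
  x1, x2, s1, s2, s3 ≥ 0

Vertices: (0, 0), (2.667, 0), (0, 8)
Evaluating z = 2x1 + 4x2 at each vertex:
  (0, 0): z = 0
  (2.667, 0): z = 5.333
  (0, 8): z = 32

The largest value is z = 32, attained at (0, 8).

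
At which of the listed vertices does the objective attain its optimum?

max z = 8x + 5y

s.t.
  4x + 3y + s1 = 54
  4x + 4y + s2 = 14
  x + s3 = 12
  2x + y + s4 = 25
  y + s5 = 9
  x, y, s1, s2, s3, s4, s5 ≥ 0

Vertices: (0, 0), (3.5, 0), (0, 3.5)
(3.5, 0) with z = 28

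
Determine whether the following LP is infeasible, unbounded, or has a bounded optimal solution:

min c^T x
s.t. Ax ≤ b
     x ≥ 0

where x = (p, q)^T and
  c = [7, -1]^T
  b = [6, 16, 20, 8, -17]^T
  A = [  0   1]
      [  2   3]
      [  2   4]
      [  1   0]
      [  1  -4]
The point (0, 5) satisfies every constraint, so the LP is feasible; the constraints give p ≤ 8 and q ≤ 6, which with p, q ≥ 0 keep the feasible region inside a bounded box. A feasible, bounded LP attains a finite optimum at a vertex.

Evaluating z = 7p - q at each vertex:
  (0, 4.25): z = -4.25
  (1, 4.5): z = 2.5
  (0, 5): z = -5

Feasible with finite optimum z* = -5 at (0, 5).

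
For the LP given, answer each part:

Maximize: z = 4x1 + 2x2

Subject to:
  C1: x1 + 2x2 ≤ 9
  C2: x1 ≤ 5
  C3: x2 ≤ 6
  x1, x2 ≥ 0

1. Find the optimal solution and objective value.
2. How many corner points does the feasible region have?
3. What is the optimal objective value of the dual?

1. x1 = 5, x2 = 2, z = 24
2. 4
3. 24 (by strong duality, equal to the primal optimum)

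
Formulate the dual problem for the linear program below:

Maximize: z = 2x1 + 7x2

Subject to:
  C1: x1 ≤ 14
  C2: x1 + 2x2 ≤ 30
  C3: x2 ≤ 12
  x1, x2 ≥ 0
Minimize: z = 14y1 + 30y2 + 12y3

Subject to:
  C1: -y1 - y2 ≤ -2
  C2: -2y2 - y3 ≤ -7
  y1, y2, y3 ≥ 0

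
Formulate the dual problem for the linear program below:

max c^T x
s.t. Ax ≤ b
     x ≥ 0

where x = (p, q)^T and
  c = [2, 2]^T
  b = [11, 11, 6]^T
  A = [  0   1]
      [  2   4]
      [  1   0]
Minimize: z = 11y1 + 11y2 + 6y3

Subject to:
  C1: -2y2 - y3 ≤ -2
  C2: -y1 - 4y2 ≤ -2
  y1, y2, y3 ≥ 0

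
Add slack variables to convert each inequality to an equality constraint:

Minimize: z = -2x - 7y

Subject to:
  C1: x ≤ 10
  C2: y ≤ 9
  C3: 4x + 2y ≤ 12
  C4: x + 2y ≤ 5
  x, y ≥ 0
min z = -2x - 7y

s.t.
  x + s1 = 10
  y + s2 = 9
  4x + 2y + s3 = 12
  x + 2y + s4 = 5
  x, y, s1, s2, s3, s4 ≥ 0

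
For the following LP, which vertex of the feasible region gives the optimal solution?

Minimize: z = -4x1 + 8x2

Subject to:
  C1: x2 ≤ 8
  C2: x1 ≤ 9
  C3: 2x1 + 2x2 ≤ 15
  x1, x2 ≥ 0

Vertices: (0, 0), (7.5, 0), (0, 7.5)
Evaluating z = -4x1 + 8x2 at each vertex:
  (0, 0): z = 0
  (7.5, 0): z = -30
  (0, 7.5): z = 60

The smallest value is z = -30, attained at (7.5, 0).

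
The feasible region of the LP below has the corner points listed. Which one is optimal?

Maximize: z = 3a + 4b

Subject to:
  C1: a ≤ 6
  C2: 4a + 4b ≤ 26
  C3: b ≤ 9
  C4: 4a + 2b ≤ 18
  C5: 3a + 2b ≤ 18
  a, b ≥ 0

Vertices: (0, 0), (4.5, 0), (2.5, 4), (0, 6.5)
Evaluating z = 3a + 4b at each vertex:
  (0, 0): z = 0
  (4.5, 0): z = 13.5
  (2.5, 4): z = 23.5
  (0, 6.5): z = 26

The largest value is z = 26, attained at (0, 6.5).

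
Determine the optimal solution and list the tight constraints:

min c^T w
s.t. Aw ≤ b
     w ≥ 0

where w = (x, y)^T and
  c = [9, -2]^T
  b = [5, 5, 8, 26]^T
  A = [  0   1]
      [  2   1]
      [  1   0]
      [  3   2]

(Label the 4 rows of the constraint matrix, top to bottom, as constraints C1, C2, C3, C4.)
Optimal: x = 0, y = 5
Slack at optimum:
  C1: slack = 0 (binding)
  C2: slack = 0 (binding)
  C3: slack = 8
  C4: slack = 16
  x ≥ 0: x = 0 (binding)
  y ≥ 0: y = 5
Binding constraints: C1, C2, x ≥ 0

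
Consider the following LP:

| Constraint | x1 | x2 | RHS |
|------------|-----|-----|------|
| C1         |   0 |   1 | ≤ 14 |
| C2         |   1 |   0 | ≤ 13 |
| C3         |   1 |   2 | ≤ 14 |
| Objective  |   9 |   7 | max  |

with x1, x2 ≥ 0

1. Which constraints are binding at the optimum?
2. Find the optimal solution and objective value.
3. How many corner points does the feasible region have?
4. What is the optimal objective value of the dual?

1. C2, C3
2. x1 = 13, x2 = 0.5, z = 120.5
3. 4
4. 120.5 (by strong duality, equal to the primal optimum)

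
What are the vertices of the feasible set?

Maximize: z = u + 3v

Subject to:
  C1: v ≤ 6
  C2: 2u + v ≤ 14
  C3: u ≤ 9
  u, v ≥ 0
Each vertex is the intersection of two constraint boundaries that also satisfies all remaining constraints:
  u = 0 and v = 0 → (0, 0)
  2u + v = 14 and v = 0 → (7, 0)
  v = 6 and 2u + v = 14 → (4, 6)
  v = 6 and u = 0 → (0, 6)

Vertices: (0, 0), (7, 0), (4, 6), (0, 6)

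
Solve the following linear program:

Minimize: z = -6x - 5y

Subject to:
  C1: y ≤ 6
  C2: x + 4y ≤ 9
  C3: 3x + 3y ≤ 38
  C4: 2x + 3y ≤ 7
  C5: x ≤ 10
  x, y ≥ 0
Each vertex is the intersection of two constraint boundaries that also satisfies all remaining constraints:
  x = 0 and y = 0 → (0, 0)
  2x + 3y = 7 and y = 0 → (3.5, 0)
  x + 4y = 9 and 2x + 3y = 7 → (0.2, 2.2)
  x + 4y = 9 and x = 0 → (0, 2.25)

Evaluating z = -6x - 5y at each vertex:
  (0, 0): z = 0
  (3.5, 0): z = -21
  (0.2, 2.2): z = -12.2
  (0, 2.25): z = -11.25

The minimum is at (3.5, 0) with z = -21.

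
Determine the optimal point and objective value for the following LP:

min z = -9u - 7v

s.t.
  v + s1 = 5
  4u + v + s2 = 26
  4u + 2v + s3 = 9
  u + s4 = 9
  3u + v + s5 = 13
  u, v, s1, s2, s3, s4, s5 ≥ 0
Each vertex is the intersection of two constraint boundaries that also satisfies all remaining constraints:
  u = 0 and v = 0 → (0, 0)
  4u + 2v = 9 and v = 0 → (2.25, 0)
  4u + 2v = 9 and u = 0 → (0, 4.5)

Evaluating z = -9u - 7v at each vertex:
  (0, 0): z = 0
  (2.25, 0): z = -20.25
  (0, 4.5): z = -31.5

The minimum is at (0, 4.5) with z = -31.5.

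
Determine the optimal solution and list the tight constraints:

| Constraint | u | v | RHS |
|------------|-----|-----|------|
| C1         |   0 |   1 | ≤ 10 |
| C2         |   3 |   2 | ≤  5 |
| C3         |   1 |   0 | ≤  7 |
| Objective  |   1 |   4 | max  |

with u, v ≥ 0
Optimal: u = 0, v = 2.5
Binding: C2, u ≥ 0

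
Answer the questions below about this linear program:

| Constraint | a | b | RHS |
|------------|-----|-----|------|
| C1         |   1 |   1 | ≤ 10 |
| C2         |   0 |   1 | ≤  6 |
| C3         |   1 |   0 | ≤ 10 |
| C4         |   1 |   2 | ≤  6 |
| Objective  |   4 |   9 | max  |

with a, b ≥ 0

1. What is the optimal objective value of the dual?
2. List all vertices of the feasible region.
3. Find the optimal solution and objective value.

1. 27 (by strong duality, equal to the primal optimum)
2. (0, 0), (6, 0), (0, 3)
3. a = 0, b = 3, z = 27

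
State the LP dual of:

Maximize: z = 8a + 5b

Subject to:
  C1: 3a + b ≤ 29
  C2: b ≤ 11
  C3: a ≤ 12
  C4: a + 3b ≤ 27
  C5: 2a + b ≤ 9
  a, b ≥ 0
Minimize: z = 29y1 + 11y2 + 12y3 + 27y4 + 9y5

Subject to:
  C1: -3y1 - y3 - y4 - 2y5 ≤ -8
  C2: -y1 - y2 - 3y4 - y5 ≤ -5
  y1, y2, y3, y4, y5 ≥ 0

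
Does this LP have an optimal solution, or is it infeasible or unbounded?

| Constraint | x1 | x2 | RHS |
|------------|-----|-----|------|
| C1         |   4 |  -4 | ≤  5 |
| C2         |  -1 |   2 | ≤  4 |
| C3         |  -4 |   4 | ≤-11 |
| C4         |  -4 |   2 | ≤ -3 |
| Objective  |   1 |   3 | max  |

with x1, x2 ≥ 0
C1 requires 4x1 - 4x2 ≤ 5, while C3 (-4x1 + 4x2 ≤ -11) is equivalent to 4x1 - 4x2 ≥ 11. Together they would need 11 ≤ 4x1 - 4x2 ≤ 5, which is impossible since 11 > 5. No point satisfies all constraints.

Infeasible: no point satisfies all constraints simultaneously.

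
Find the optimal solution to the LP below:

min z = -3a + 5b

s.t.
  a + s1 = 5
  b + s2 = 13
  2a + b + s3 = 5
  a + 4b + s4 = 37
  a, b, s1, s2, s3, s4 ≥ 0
Each vertex is the intersection of two constraint boundaries that also satisfies all remaining constraints:
  a = 0 and b = 0 → (0, 0)
  2a + b = 5 and b = 0 → (2.5, 0)
  2a + b = 5 and a = 0 → (0, 5)

Evaluating z = -3a + 5b at each vertex:
  (0, 0): z = 0
  (2.5, 0): z = -7.5
  (0, 5): z = 25

The minimum is at (2.5, 0) with z = -7.5.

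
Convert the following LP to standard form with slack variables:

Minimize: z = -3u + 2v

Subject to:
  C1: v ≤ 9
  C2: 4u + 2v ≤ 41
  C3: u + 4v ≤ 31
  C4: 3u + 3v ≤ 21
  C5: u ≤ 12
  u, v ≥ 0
min z = -3u + 2v

s.t.
  v + s1 = 9
  4u + 2v + s2 = 41
  u + 4v + s3 = 31
  3u + 3v + s4 = 21
  u + s5 = 12
  u, v, s1, s2, s3, s4, s5 ≥ 0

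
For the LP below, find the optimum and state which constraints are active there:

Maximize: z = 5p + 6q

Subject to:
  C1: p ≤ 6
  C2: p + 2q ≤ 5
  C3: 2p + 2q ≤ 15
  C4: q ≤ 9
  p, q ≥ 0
Optimal: p = 5, q = 0
Binding: C2, q ≥ 0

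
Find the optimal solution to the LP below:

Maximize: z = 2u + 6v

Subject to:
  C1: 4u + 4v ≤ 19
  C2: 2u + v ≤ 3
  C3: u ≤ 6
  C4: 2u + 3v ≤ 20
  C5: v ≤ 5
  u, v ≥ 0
Each vertex is the intersection of two constraint boundaries that also satisfies all remaining constraints:
  u = 0 and v = 0 → (0, 0)
  2u + v = 3 and v = 0 → (1.5, 0)
  2u + v = 3 and u = 0 → (0, 3)

Evaluating z = 2u + 6v at each vertex:
  (0, 0): z = 0
  (1.5, 0): z = 3
  (0, 3): z = 18

The maximum is at (0, 3) with z = 18.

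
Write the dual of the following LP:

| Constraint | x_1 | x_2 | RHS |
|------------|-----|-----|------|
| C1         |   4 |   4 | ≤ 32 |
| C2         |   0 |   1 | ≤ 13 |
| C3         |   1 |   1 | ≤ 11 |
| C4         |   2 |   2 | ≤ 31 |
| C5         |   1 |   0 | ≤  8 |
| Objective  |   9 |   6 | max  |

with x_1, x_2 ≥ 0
Minimize: z = 32y1 + 13y2 + 11y3 + 31y4 + 8y5

Subject to:
  C1: -4y1 - y3 - 2y4 - y5 ≤ -9
  C2: -4y1 - y2 - y3 - 2y4 ≤ -6
  y1, y2, y3, y4, y5 ≥ 0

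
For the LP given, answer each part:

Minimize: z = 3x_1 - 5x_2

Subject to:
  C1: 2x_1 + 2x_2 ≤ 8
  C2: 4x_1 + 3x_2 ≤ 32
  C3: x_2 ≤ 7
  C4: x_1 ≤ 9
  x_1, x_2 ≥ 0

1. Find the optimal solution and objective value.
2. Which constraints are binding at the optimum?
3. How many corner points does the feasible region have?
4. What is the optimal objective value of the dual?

1. x_1 = 0, x_2 = 4, z = -20
2. C1, x_1 ≥ 0
3. 3
4. -20 (by strong duality, equal to the primal optimum)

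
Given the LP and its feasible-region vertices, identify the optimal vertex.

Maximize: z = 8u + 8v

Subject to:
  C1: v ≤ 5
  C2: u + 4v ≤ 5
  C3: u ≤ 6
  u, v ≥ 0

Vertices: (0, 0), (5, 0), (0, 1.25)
(5, 0) with z = 40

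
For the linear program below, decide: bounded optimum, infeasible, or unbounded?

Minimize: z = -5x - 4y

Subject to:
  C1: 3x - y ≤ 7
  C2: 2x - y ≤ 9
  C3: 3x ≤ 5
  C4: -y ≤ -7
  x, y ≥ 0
Feasible point: (0, 7) satisfies every constraint, so the LP is feasible.
Direction d = (0, 1): for each constraint row a, a·d ≤ 0 —
  (3)(0) + (-1)(1) = -1 ≤ 0
  (2)(0) + (-1)(1) = -1 ≤ 0
  (3)(0) + (0)(1) = 0 ≤ 0
  (0)(0) + (-1)(1) = -1 ≤ 0
and d ≥ 0, so (0, 7) + t·d stays feasible for every t ≥ 0. Along this ray z = -5x - 4y changes by -4 per unit t, so z → −∞.

Unbounded — the objective can decrease without bound over the feasible region.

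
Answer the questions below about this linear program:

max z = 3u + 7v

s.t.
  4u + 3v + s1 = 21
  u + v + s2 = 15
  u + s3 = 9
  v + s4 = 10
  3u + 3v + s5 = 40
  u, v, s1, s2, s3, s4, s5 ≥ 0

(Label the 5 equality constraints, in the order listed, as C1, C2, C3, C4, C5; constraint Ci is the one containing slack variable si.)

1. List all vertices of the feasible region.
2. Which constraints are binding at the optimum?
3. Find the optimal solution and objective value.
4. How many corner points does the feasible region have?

1. (0, 0), (5.25, 0), (0, 7)
2. C1, u ≥ 0
3. u = 0, v = 7, z = 49
4. 3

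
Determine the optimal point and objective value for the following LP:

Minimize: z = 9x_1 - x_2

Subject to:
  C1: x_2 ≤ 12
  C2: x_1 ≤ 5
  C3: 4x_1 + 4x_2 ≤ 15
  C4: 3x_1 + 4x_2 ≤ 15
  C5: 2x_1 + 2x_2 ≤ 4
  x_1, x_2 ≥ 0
Each vertex is the intersection of two constraint boundaries that also satisfies all remaining constraints:
  x_1 = 0 and x_2 = 0 → (0, 0)
  2x_1 + 2x_2 = 4 and x_2 = 0 → (2, 0)
  2x_1 + 2x_2 = 4 and x_1 = 0 → (0, 2)

Evaluating z = 9x_1 - x_2 at each vertex:
  (0, 0): z = 0
  (2, 0): z = 18
  (0, 2): z = -2

The minimum is at (0, 2) with z = -2.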